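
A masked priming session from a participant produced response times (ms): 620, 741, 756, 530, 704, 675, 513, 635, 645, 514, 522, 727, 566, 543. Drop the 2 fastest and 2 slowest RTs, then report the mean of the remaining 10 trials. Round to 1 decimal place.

616.7 ms

Sorted: 513, 514, 522, 530, 543, 566, 620, 635, 645, 675, 704, 727, 741, 756
Drop lowest 2 (513, 514) and highest 2 (741, 756)
Remaining (n=10): Σ = 6167, mean = 6167/10 = 616.700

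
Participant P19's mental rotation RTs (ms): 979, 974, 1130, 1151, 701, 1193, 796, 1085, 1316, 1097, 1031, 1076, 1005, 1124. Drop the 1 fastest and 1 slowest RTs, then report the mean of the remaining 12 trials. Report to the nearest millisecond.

1053 ms

Sorted: 701, 796, 974, 979, 1005, 1031, 1076, 1085, 1097, 1124, 1130, 1151, 1193, 1316
Drop lowest 1 (701) and highest 1 (1316)
Remaining (n=12): Σ = 12641, mean = 12641/12 = 1053.417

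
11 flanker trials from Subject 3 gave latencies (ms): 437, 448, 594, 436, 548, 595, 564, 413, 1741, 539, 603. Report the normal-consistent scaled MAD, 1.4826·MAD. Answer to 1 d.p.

Sorted: 413, 436, 437, 448, 539, 548, 564, 594, 595, 603, 1741 → median = 548
|x − 548| sorted: 0, 9, 16, 46, 47, 55, 100, 111, 112, 135, 1193 → MAD = 55
Robust SD ≈ 1.4826 × 55 = 81.543

81.5 ms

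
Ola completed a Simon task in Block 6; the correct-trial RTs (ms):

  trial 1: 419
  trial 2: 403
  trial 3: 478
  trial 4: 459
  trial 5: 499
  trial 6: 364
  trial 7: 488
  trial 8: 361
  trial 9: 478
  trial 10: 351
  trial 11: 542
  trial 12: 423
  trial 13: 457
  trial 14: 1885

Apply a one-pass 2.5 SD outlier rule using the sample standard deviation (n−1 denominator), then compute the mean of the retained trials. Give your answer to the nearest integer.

n = 14, ΣRT = 7607, M = 543.357
Σ(x−M)² = 1980231.21; s = √(1980231.21/13) = 390.289
Cutoffs: 543.357 ± 2.5·390.289 → [-432.4, 1519.1]
Outside: 1885 → excluded.
Retained (n=13): Σ = 5722, mean = 5722/13 = 440.154

440 ms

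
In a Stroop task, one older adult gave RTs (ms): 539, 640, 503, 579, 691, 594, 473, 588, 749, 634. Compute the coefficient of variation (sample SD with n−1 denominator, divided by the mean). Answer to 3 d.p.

0.140

n = 10, Σ = 5990, M = 599.0000
Σ(x−M)² = 63108.000; s = √(63108.000/9) = 83.7377
CV = 83.7377 / 599.0000 = 0.13980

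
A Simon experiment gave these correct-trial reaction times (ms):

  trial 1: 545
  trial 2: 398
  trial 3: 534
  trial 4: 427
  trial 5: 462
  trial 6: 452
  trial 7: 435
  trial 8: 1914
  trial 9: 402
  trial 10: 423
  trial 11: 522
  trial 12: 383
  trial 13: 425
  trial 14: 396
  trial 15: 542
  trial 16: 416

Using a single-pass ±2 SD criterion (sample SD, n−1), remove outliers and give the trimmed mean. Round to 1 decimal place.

n = 16, ΣRT = 8676, M = 542.250
Σ(x−M)² = 2052689.00; s = √(2052689.00/15) = 369.927
Cutoffs: 542.250 ± 2·369.927 → [-197.6, 1282.1]
Outside: 1914 → excluded.
Retained (n=15): Σ = 6762, mean = 6762/15 = 450.800

450.8 ms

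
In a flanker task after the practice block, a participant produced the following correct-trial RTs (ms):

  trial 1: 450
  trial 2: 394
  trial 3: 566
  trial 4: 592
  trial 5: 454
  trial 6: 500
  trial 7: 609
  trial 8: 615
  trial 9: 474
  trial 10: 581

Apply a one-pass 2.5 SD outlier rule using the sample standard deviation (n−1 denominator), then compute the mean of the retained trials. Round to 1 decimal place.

n = 10, ΣRT = 5235, M = 523.500
Σ(x−M)² = 55492.50; s = √(55492.50/9) = 78.523
Cutoffs: 523.500 ± 2.5·78.523 → [327.2, 719.8]
No RTs fall outside the cutoffs; all 10 retained. Mean = 5235/10 = 523.500

523.5 ms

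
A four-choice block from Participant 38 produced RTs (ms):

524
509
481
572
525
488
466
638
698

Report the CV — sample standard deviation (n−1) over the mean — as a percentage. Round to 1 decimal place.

14.3%

n = 9, Σ = 4901, M = 544.5556
Σ(x−M)² = 48508.222; s = √(48508.222/8) = 77.8687
CV = 77.8687 / 544.5556 = 0.14299 = 14.299%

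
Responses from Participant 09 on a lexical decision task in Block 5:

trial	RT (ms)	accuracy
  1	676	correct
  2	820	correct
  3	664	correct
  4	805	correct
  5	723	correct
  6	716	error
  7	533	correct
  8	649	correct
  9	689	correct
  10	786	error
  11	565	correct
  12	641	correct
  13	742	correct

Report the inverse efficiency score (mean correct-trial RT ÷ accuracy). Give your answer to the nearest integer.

Correct trials (n=11): 676, 820, 664, 805, 723, 533, 649, 689, 565, 641, 742
Mean correct RT = 7507/11 = 682.4545 ms
Proportion correct = 11/13
IES = 682.4545 / (11/13) = 806.537 ms

807 ms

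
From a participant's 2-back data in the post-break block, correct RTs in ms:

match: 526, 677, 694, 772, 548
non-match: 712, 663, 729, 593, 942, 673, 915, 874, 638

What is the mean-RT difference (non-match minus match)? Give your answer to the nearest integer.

105 ms

M(match) = 3217/5 = 643.400
M(non-match) = 6739/9 = 748.778
Difference = 748.778 − 643.400 = 105.378 ms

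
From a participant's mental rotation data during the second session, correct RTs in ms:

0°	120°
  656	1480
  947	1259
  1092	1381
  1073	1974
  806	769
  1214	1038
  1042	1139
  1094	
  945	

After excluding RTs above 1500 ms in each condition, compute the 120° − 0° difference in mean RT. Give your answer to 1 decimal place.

192.2 ms

120°: exclude 1974
M(0°) = 8869/9 = 985.444
M(120°) = 7066/6 = 1177.667
Difference = 1177.667 − 985.444 = 192.222 ms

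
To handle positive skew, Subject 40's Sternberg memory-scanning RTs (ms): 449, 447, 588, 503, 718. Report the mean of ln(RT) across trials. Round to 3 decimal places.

ln(RT): 6.1070, 6.1026, 6.3767, 6.2206, 6.5765
Σ ln(RT) = 31.3834
Mean = 31.3834/5 = 6.27667

6.277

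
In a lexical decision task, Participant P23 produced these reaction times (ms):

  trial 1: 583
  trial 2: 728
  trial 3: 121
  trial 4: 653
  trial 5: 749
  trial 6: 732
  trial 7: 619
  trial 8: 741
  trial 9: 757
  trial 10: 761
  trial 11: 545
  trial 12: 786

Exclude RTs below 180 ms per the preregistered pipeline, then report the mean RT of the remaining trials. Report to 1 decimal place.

Excluded: 121
Retained (n=11): Σ = 7654
Mean = 7654/11 = 695.8182

695.8 ms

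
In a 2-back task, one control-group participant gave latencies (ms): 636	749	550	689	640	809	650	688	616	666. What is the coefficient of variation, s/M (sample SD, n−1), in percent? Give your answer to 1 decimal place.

10.7%

n = 10, Σ = 6693, M = 669.3000
Σ(x−M)² = 46030.100; s = √(46030.100/9) = 71.5154
CV = 71.5154 / 669.3000 = 0.10685 = 10.685%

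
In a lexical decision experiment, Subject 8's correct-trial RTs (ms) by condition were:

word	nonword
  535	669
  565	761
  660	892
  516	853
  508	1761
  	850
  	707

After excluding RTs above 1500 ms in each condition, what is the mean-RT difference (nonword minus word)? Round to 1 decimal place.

231.9 ms

nonword: exclude 1761
M(word) = 2784/5 = 556.800
M(nonword) = 4732/6 = 788.667
Difference = 788.667 − 556.800 = 231.867 ms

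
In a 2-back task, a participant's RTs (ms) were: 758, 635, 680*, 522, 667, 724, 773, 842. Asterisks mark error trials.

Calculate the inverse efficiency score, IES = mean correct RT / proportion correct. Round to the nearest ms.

Correct trials (n=7): 758, 635, 522, 667, 724, 773, 842
Mean correct RT = 4921/7 = 703.0000 ms
Proportion correct = 7/8
IES = 703.0000 / (7/8) = 803.429 ms

803 ms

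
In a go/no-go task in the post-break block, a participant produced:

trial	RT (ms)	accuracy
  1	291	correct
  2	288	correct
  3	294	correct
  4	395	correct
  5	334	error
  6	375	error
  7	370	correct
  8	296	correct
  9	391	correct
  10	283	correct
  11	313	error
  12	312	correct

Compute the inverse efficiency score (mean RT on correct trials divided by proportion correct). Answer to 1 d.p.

Correct trials (n=9): 291, 288, 294, 395, 370, 296, 391, 283, 312
Mean correct RT = 2920/9 = 324.4444 ms
Proportion correct = 9/12
IES = 324.4444 / (9/12) = 432.593 ms

432.6 ms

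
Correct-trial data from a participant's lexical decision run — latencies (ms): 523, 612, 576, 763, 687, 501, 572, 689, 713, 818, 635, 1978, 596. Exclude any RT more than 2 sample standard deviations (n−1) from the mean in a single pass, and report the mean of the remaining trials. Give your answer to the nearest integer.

n = 13, ΣRT = 9663, M = 743.308
Σ(x−M)² = 1752728.77; s = √(1752728.77/12) = 382.179
Cutoffs: 743.308 ± 2·382.179 → [-21.1, 1507.7]
Outside: 1978 → excluded.
Retained (n=12): Σ = 7685, mean = 7685/12 = 640.417

640 ms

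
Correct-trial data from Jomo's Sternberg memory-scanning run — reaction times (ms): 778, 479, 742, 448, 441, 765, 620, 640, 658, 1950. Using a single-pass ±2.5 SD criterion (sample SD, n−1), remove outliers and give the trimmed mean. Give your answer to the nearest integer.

n = 10, ΣRT = 7521, M = 752.100
Σ(x−M)² = 1738618.90; s = √(1738618.90/9) = 439.522
Cutoffs: 752.100 ± 2.5·439.522 → [-346.7, 1850.9]
Outside: 1950 → excluded.
Retained (n=9): Σ = 5571, mean = 5571/9 = 619.000

619 ms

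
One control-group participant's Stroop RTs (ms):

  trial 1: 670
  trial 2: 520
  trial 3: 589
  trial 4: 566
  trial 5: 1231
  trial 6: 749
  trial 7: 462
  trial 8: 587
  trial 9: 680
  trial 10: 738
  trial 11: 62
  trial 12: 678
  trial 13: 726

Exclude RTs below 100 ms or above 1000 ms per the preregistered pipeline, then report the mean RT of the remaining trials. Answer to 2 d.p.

Excluded: 62, 1231
Retained (n=11): Σ = 6965
Mean = 6965/11 = 633.1818

633.18 ms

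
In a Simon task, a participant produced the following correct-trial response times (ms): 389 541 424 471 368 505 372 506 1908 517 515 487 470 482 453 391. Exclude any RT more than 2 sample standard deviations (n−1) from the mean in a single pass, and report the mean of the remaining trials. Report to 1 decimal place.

n = 16, ΣRT = 8799, M = 549.938
Σ(x−M)² = 2013048.94; s = √(2013048.94/15) = 366.338
Cutoffs: 549.938 ± 2·366.338 → [-182.7, 1282.6]
Outside: 1908 → excluded.
Retained (n=15): Σ = 6891, mean = 6891/15 = 459.400

459.4 ms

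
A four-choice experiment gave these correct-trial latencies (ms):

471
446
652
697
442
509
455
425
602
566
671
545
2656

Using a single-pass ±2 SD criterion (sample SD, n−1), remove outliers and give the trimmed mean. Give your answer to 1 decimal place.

540.1 ms

n = 13, ΣRT = 9137, M = 702.846
Σ(x−M)² = 4236221.69; s = √(4236221.69/12) = 594.154
Cutoffs: 702.846 ± 2·594.154 → [-485.5, 1891.2]
Outside: 2656 → excluded.
Retained (n=12): Σ = 6481, mean = 6481/12 = 540.083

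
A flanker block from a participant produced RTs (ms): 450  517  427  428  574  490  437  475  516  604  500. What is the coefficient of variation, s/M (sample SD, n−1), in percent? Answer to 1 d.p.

n = 11, Σ = 5418, M = 492.5455
Σ(x−M)² = 33932.727; s = √(33932.727/10) = 58.2518
CV = 58.2518 / 492.5455 = 0.11827 = 11.827%

11.8%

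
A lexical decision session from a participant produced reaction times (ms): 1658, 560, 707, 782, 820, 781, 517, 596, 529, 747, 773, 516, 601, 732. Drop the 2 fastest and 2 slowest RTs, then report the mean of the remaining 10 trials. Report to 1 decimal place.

680.8 ms

Sorted: 516, 517, 529, 560, 596, 601, 707, 732, 747, 773, 781, 782, 820, 1658
Drop lowest 2 (516, 517) and highest 2 (820, 1658)
Remaining (n=10): Σ = 6808, mean = 6808/10 = 680.800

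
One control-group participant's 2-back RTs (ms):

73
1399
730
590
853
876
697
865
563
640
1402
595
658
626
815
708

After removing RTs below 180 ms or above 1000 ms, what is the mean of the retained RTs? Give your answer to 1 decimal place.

708.9 ms

Excluded: 73, 1399, 1402
Retained (n=13): Σ = 9216
Mean = 9216/13 = 708.9231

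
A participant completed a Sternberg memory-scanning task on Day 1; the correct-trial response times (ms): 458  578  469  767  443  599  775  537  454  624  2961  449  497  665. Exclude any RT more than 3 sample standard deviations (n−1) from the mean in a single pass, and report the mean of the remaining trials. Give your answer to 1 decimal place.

562.7 ms

n = 14, ΣRT = 10276, M = 734.000
Σ(x−M)² = 5507406.00; s = √(5507406.00/13) = 650.881
Cutoffs: 734.000 ± 3·650.881 → [-1218.6, 2686.6]
Outside: 2961 → excluded.
Retained (n=13): Σ = 7315, mean = 7315/13 = 562.692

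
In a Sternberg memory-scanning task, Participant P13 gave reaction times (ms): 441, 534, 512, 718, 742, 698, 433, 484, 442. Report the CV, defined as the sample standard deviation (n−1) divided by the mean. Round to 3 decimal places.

n = 9, Σ = 5004, M = 556.0000
Σ(x−M)² = 129958.000; s = √(129958.000/8) = 127.4549
CV = 127.4549 / 556.0000 = 0.22924

0.229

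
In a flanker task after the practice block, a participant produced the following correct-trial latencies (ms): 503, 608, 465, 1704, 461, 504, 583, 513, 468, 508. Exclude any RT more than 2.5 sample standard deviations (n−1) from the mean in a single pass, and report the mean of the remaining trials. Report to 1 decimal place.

n = 10, ΣRT = 6317, M = 631.700
Σ(x−M)² = 1298748.10; s = √(1298748.10/9) = 379.875
Cutoffs: 631.700 ± 2.5·379.875 → [-318.0, 1581.4]
Outside: 1704 → excluded.
Retained (n=9): Σ = 4613, mean = 4613/9 = 512.556

512.6 ms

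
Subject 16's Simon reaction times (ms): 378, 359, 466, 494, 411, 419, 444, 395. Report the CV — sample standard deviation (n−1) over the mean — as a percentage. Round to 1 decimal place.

10.8%

n = 8, Σ = 3366, M = 420.7500
Σ(x−M)² = 14355.500; s = √(14355.500/7) = 45.2856
CV = 45.2856 / 420.7500 = 0.10763 = 10.763%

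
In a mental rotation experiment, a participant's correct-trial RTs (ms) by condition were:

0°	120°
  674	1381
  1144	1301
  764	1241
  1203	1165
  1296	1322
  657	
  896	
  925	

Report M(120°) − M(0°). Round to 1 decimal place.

M(0°) = 7559/8 = 944.875
M(120°) = 6410/5 = 1282.000
Difference = 1282.000 − 944.875 = 337.125 ms

337.1 ms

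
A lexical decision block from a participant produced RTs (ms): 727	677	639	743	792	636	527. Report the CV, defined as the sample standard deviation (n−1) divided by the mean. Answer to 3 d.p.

n = 7, Σ = 4741, M = 677.2857
Σ(x−M)² = 45705.429; s = √(45705.429/6) = 87.2787
CV = 87.2787 / 677.2857 = 0.12887

0.129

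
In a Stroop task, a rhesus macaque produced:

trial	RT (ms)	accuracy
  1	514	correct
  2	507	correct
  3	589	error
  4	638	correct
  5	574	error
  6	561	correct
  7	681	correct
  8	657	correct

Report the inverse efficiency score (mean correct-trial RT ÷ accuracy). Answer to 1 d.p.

790.7 ms

Correct trials (n=6): 514, 507, 638, 561, 681, 657
Mean correct RT = 3558/6 = 593.0000 ms
Proportion correct = 6/8
IES = 593.0000 / (6/8) = 790.667 ms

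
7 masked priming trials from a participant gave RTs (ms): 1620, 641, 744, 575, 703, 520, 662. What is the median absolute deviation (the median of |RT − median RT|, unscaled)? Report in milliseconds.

Sorted: 520, 575, 641, 662, 703, 744, 1620 → median = 662
|x − 662|: 958, 21, 82, 87, 41, 142, 0
Sorted deviations: 0, 21, 41, 82, 87, 142, 958 → MAD = 82

82 ms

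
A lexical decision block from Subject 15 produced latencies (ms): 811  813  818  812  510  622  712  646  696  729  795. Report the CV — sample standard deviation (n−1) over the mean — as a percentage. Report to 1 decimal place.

n = 11, Σ = 7964, M = 724.0000
Σ(x−M)² = 100348.000; s = √(100348.000/10) = 100.1738
CV = 100.1738 / 724.0000 = 0.13836 = 13.836%

13.8%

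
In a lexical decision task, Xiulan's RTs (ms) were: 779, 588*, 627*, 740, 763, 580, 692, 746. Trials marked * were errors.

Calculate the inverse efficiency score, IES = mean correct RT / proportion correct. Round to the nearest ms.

Correct trials (n=6): 779, 740, 763, 580, 692, 746
Mean correct RT = 4300/6 = 716.6667 ms
Proportion correct = 6/8
IES = 716.6667 / (6/8) = 955.556 ms

956 ms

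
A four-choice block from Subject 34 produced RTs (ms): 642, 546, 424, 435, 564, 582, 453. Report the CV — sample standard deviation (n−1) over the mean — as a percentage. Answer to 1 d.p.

16.1%

n = 7, Σ = 3646, M = 520.8571
Σ(x−M)² = 42264.857; s = √(42264.857/6) = 83.9294
CV = 83.9294 / 520.8571 = 0.16114 = 16.114%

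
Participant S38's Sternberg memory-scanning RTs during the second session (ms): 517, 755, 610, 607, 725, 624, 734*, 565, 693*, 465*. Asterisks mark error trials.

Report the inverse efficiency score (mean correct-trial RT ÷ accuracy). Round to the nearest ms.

Correct trials (n=7): 517, 755, 610, 607, 725, 624, 565
Mean correct RT = 4403/7 = 629.0000 ms
Proportion correct = 7/10
IES = 629.0000 / (7/10) = 898.571 ms

899 ms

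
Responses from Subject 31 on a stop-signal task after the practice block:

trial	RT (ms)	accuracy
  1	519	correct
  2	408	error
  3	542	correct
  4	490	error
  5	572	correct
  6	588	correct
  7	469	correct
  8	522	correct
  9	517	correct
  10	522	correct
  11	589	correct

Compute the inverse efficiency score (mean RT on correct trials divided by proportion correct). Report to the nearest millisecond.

Correct trials (n=9): 519, 542, 572, 588, 469, 522, 517, 522, 589
Mean correct RT = 4840/9 = 537.7778 ms
Proportion correct = 9/11
IES = 537.7778 / (9/11) = 657.284 ms

657 ms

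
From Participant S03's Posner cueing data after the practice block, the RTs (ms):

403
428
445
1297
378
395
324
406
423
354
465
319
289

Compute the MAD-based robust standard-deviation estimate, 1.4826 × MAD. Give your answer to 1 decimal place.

Sorted: 289, 319, 324, 354, 378, 395, 403, 406, 423, 428, 445, 465, 1297 → median = 403
|x − 403| sorted: 0, 3, 8, 20, 25, 25, 42, 49, 62, 79, 84, 114, 894 → MAD = 42
Robust SD ≈ 1.4826 × 42 = 62.269

62.3 ms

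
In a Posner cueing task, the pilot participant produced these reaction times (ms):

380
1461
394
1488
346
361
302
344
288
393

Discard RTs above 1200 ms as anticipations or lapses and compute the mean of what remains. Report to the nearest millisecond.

Excluded: 1461, 1488
Retained (n=8): Σ = 2808
Mean = 2808/8 = 351.0000

351 ms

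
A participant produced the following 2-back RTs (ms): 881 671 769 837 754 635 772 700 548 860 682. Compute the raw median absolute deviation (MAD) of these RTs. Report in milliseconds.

Sorted: 548, 635, 671, 682, 700, 754, 769, 772, 837, 860, 881 → median = 754
|x − 754|: 127, 83, 15, 83, 0, 119, 18, 54, 206, 106, 72
Sorted deviations: 0, 15, 18, 54, 72, 83, 83, 106, 119, 127, 206 → MAD = 83

83 ms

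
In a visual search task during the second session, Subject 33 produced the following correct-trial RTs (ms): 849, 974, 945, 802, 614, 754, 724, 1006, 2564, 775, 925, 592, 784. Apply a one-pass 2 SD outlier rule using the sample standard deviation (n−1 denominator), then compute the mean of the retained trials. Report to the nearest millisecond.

n = 13, ΣRT = 12308, M = 946.769
Σ(x−M)² = 3030060.31; s = √(3030060.31/12) = 502.499
Cutoffs: 946.769 ± 2·502.499 → [-58.2, 1951.8]
Outside: 2564 → excluded.
Retained (n=12): Σ = 9744, mean = 9744/12 = 812.000

812 ms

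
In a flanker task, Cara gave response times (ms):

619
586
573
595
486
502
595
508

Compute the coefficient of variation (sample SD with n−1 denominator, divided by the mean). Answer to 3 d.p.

0.092

n = 8, Σ = 4464, M = 558.0000
Σ(x−M)² = 18288.000; s = √(18288.000/7) = 51.1133
CV = 51.1133 / 558.0000 = 0.09160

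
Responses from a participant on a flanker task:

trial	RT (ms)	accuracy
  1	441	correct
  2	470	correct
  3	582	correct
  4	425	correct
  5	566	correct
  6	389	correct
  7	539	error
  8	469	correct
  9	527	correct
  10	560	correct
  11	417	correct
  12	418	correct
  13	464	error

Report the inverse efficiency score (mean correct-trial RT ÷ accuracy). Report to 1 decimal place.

565.6 ms

Correct trials (n=11): 441, 470, 582, 425, 566, 389, 469, 527, 560, 417, 418
Mean correct RT = 5264/11 = 478.5455 ms
Proportion correct = 11/13
IES = 478.5455 / (11/13) = 565.554 ms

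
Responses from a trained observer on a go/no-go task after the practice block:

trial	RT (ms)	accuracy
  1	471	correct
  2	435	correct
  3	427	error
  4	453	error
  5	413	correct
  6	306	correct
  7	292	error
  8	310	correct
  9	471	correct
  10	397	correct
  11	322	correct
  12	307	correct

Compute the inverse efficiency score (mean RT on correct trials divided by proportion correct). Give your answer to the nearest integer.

Correct trials (n=9): 471, 435, 413, 306, 310, 471, 397, 322, 307
Mean correct RT = 3432/9 = 381.3333 ms
Proportion correct = 9/12
IES = 381.3333 / (9/12) = 508.444 ms

508 ms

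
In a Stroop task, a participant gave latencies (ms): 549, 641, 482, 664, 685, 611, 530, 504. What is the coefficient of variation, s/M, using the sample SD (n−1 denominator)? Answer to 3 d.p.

n = 8, Σ = 4666, M = 583.2500
Σ(x−M)² = 41519.500; s = √(41519.500/7) = 77.0153
CV = 77.0153 / 583.2500 = 0.13205

0.132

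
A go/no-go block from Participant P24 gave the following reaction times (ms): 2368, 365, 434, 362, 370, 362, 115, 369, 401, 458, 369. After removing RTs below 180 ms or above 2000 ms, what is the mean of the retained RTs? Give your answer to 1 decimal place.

Excluded: 115, 2368
Retained (n=9): Σ = 3490
Mean = 3490/9 = 387.7778

387.8 ms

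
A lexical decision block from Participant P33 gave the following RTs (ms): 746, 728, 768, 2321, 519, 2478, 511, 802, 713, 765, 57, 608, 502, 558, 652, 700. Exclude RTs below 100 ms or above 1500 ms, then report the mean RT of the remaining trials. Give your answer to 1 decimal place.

Excluded: 57, 2321, 2478
Retained (n=13): Σ = 8572
Mean = 8572/13 = 659.3846

659.4 ms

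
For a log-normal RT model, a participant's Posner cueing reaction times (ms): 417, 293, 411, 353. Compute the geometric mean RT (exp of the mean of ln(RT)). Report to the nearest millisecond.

ln(RT): 6.0331, 5.6802, 6.0186, 5.8665
Mean ln(RT) = 23.5983/4 = 5.89958
Geometric mean = exp(5.89958) = 364.88 ms

365 ms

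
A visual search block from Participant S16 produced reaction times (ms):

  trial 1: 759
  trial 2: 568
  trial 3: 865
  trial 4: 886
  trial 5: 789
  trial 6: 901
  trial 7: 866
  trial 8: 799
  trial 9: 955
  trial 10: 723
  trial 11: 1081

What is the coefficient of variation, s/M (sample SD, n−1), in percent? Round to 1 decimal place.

15.9%

n = 11, Σ = 9192, M = 835.6364
Σ(x−M)² = 176750.545; s = √(176750.545/10) = 132.9476
CV = 132.9476 / 835.6364 = 0.15910 = 15.910%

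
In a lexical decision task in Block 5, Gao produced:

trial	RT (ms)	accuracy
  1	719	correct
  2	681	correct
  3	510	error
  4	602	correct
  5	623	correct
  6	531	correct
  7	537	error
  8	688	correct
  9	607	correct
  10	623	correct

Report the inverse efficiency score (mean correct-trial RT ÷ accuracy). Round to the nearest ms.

Correct trials (n=8): 719, 681, 602, 623, 531, 688, 607, 623
Mean correct RT = 5074/8 = 634.2500 ms
Proportion correct = 8/10
IES = 634.2500 / (8/10) = 792.812 ms

793 ms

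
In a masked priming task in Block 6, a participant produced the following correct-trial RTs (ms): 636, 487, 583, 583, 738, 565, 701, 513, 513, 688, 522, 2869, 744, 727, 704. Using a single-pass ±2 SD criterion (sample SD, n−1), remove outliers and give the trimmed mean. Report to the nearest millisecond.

622 ms

n = 15, ΣRT = 11573, M = 771.533
Σ(x−M)² = 4828765.73; s = √(4828765.73/14) = 587.292
Cutoffs: 771.533 ± 2·587.292 → [-403.1, 1946.1]
Outside: 2869 → excluded.
Retained (n=14): Σ = 8704, mean = 8704/14 = 621.714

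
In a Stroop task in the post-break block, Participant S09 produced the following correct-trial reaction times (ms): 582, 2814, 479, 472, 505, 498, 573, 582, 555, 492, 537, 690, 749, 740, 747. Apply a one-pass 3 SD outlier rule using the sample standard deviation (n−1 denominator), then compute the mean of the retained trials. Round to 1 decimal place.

585.8 ms

n = 15, ΣRT = 11015, M = 734.333
Σ(x−M)² = 4772113.33; s = √(4772113.33/14) = 583.837
Cutoffs: 734.333 ± 3·583.837 → [-1017.2, 2485.8]
Outside: 2814 → excluded.
Retained (n=14): Σ = 8201, mean = 8201/14 = 585.786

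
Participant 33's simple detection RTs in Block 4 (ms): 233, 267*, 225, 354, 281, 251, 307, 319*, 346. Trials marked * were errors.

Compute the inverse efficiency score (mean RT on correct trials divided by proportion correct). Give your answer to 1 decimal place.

366.8 ms

Correct trials (n=7): 233, 225, 354, 281, 251, 307, 346
Mean correct RT = 1997/7 = 285.2857 ms
Proportion correct = 7/9
IES = 285.2857 / (7/9) = 366.796 ms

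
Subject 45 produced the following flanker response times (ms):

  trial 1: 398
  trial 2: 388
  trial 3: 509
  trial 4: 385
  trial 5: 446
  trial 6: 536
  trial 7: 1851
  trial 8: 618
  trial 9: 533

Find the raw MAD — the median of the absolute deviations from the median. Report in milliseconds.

109 ms

Sorted: 385, 388, 398, 446, 509, 533, 536, 618, 1851 → median = 509
|x − 509|: 111, 121, 0, 124, 63, 27, 1342, 109, 24
Sorted deviations: 0, 24, 27, 63, 109, 111, 121, 124, 1342 → MAD = 109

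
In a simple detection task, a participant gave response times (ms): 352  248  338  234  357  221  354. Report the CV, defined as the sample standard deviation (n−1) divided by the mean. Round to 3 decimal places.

0.209

n = 7, Σ = 2104, M = 300.5714
Σ(x−M)² = 23611.714; s = √(23611.714/6) = 62.7319
CV = 62.7319 / 300.5714 = 0.20871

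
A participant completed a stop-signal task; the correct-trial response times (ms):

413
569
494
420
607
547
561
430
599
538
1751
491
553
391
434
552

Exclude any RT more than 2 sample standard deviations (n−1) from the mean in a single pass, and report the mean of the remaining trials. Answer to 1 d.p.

506.6 ms

n = 16, ΣRT = 9350, M = 584.375
Σ(x−M)² = 1525215.75; s = √(1525215.75/15) = 318.875
Cutoffs: 584.375 ± 2·318.875 → [-53.4, 1222.1]
Outside: 1751 → excluded.
Retained (n=15): Σ = 7599, mean = 7599/15 = 506.600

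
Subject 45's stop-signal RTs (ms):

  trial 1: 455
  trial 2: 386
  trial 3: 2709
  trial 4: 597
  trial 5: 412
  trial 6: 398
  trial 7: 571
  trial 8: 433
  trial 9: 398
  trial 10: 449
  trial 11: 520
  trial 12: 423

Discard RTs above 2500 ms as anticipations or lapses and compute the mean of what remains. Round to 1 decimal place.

Excluded: 2709
Retained (n=11): Σ = 5042
Mean = 5042/11 = 458.3636

458.4 ms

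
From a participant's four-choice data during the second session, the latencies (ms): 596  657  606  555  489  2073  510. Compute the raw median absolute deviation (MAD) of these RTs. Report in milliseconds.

Sorted: 489, 510, 555, 596, 606, 657, 2073 → median = 596
|x − 596|: 0, 61, 10, 41, 107, 1477, 86
Sorted deviations: 0, 10, 41, 61, 86, 107, 1477 → MAD = 61

61 ms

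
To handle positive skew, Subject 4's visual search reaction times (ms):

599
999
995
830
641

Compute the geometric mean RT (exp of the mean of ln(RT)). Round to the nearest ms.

ln(RT): 6.3953, 6.9068, 6.9027, 6.7214, 6.4630
Mean ln(RT) = 33.3892/5 = 6.67784
Geometric mean = exp(6.67784) = 794.60 ms

795 ms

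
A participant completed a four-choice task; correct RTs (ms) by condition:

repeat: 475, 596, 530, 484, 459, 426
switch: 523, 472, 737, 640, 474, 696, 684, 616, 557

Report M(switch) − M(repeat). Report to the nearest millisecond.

M(repeat) = 2970/6 = 495.000
M(switch) = 5399/9 = 599.889
Difference = 599.889 − 495.000 = 104.889 ms

105 ms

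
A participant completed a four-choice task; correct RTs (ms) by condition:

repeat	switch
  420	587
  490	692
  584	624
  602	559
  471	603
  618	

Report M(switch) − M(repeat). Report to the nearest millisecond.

M(repeat) = 3185/6 = 530.833
M(switch) = 3065/5 = 613.000
Difference = 613.000 − 530.833 = 82.167 ms

82 ms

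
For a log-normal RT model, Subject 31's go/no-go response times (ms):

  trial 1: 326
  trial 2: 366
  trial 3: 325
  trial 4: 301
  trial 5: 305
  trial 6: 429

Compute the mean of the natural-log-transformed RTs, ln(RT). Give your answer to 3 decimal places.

ln(RT): 5.7869, 5.9026, 5.7838, 5.7071, 5.7203, 6.0615
Σ ln(RT) = 34.9622
Mean = 34.9622/6 = 5.82704

5.827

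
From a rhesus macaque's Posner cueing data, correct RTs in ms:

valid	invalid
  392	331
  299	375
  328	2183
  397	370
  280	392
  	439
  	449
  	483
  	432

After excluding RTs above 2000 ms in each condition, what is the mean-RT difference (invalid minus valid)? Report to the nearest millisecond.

invalid: exclude 2183
M(valid) = 1696/5 = 339.200
M(invalid) = 3271/8 = 408.875
Difference = 408.875 − 339.200 = 69.675 ms

70 ms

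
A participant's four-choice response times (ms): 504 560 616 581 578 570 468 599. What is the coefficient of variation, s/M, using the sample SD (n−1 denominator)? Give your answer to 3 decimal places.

0.088

n = 8, Σ = 4476, M = 559.5000
Σ(x−M)² = 17120.000; s = √(17120.000/7) = 49.4542
CV = 49.4542 / 559.5000 = 0.08839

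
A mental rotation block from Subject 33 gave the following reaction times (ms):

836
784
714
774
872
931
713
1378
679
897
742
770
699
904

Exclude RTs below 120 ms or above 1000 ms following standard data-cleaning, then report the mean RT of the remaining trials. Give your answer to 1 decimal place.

Excluded: 1378
Retained (n=13): Σ = 10315
Mean = 10315/13 = 793.4615

793.5 ms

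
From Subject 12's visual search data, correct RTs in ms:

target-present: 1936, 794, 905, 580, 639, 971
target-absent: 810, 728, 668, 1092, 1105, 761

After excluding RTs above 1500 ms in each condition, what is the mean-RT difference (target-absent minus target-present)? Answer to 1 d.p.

82.9 ms

target-present: exclude 1936
M(target-present) = 3889/5 = 777.800
M(target-absent) = 5164/6 = 860.667
Difference = 860.667 − 777.800 = 82.867 ms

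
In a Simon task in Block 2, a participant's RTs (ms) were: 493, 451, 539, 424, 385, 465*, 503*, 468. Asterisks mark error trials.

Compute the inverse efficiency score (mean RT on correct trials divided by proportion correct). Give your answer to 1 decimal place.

Correct trials (n=6): 493, 451, 539, 424, 385, 468
Mean correct RT = 2760/6 = 460.0000 ms
Proportion correct = 6/8
IES = 460.0000 / (6/8) = 613.333 ms

613.3 ms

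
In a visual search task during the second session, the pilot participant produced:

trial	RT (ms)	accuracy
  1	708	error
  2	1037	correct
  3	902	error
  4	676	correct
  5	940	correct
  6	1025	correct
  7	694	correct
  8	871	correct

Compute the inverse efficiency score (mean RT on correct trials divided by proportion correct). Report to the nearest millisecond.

Correct trials (n=6): 1037, 676, 940, 1025, 694, 871
Mean correct RT = 5243/6 = 873.8333 ms
Proportion correct = 6/8
IES = 873.8333 / (6/8) = 1165.111 ms

1165 ms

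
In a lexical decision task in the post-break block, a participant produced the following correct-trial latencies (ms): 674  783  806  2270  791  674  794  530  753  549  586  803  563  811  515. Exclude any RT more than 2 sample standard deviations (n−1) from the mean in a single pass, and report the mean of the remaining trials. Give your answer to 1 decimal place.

688.0 ms

n = 15, ΣRT = 11902, M = 793.467
Σ(x−M)² = 2513883.73; s = √(2513883.73/14) = 423.749
Cutoffs: 793.467 ± 2·423.749 → [-54.0, 1641.0]
Outside: 2270 → excluded.
Retained (n=14): Σ = 9632, mean = 9632/14 = 688.000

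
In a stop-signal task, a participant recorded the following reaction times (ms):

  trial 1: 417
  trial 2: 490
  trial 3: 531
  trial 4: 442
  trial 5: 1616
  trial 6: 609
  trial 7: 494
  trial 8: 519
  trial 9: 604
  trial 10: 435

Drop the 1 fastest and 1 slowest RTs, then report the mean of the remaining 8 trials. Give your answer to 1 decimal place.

Sorted: 417, 435, 442, 490, 494, 519, 531, 604, 609, 1616
Drop lowest 1 (417) and highest 1 (1616)
Remaining (n=8): Σ = 4124, mean = 4124/8 = 515.500

515.5 ms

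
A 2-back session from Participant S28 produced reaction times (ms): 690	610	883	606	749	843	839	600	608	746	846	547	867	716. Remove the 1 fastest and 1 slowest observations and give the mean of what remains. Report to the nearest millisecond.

Sorted: 547, 600, 606, 608, 610, 690, 716, 746, 749, 839, 843, 846, 867, 883
Drop lowest 1 (547) and highest 1 (883)
Remaining (n=12): Σ = 8720, mean = 8720/12 = 726.667

727 ms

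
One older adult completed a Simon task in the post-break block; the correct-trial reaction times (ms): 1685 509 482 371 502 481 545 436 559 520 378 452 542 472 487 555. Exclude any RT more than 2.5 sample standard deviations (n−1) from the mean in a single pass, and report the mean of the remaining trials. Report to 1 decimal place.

486.1 ms

n = 16, ΣRT = 8976, M = 561.000
Σ(x−M)² = 1395032.00; s = √(1395032.00/15) = 304.963
Cutoffs: 561.000 ± 2.5·304.963 → [-201.4, 1323.4]
Outside: 1685 → excluded.
Retained (n=15): Σ = 7291, mean = 7291/15 = 486.067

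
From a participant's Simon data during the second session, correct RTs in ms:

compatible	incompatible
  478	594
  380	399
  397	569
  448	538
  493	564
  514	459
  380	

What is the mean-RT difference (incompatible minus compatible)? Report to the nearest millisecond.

M(compatible) = 3090/7 = 441.429
M(incompatible) = 3123/6 = 520.500
Difference = 520.500 − 441.429 = 79.071 ms

79 ms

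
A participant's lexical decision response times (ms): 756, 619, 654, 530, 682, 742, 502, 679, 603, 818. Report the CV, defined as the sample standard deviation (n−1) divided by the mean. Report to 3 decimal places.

n = 10, Σ = 6585, M = 658.5000
Σ(x−M)² = 88556.500; s = √(88556.500/9) = 99.1948
CV = 99.1948 / 658.5000 = 0.15064

0.151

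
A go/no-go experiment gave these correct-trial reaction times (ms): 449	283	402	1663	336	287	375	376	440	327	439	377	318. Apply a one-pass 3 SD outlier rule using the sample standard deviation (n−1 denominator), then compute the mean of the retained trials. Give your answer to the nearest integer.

367 ms

n = 13, ΣRT = 6072, M = 467.077
Σ(x−M)² = 1586540.92; s = √(1586540.92/12) = 363.609
Cutoffs: 467.077 ± 3·363.609 → [-623.8, 1557.9]
Outside: 1663 → excluded.
Retained (n=12): Σ = 4409, mean = 4409/12 = 367.417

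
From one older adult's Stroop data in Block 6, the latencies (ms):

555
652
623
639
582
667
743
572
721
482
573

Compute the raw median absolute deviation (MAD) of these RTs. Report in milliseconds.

50 ms

Sorted: 482, 555, 572, 573, 582, 623, 639, 652, 667, 721, 743 → median = 623
|x − 623|: 68, 29, 0, 16, 41, 44, 120, 51, 98, 141, 50
Sorted deviations: 0, 16, 29, 41, 44, 50, 51, 68, 98, 120, 141 → MAD = 50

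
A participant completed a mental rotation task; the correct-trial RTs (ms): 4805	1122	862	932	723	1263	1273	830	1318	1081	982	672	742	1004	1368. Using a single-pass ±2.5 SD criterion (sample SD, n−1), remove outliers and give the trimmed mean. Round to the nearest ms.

1012 ms

n = 15, ΣRT = 18977, M = 1265.133
Σ(x−M)² = 14129065.73; s = √(14129065.73/14) = 1004.599
Cutoffs: 1265.133 ± 2.5·1004.599 → [-1246.4, 3776.6]
Outside: 4805 → excluded.
Retained (n=14): Σ = 14172, mean = 14172/14 = 1012.286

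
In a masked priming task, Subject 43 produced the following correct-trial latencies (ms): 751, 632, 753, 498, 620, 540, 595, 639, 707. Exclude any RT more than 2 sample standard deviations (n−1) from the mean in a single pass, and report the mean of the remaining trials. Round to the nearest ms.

637 ms

n = 9, ΣRT = 5735, M = 637.222
Σ(x−M)² = 62163.56; s = √(62163.56/8) = 88.150
Cutoffs: 637.222 ± 2·88.150 → [460.9, 813.5]
No RTs fall outside the cutoffs; all 9 retained. Mean = 5735/9 = 637.222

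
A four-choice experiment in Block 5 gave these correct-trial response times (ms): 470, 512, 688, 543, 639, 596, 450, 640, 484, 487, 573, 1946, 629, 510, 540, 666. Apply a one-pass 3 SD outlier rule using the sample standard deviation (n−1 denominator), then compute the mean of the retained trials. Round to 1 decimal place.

561.8 ms

n = 16, ΣRT = 10373, M = 648.312
Σ(x−M)² = 1879495.44; s = √(1879495.44/15) = 353.977
Cutoffs: 648.312 ± 3·353.977 → [-413.6, 1710.2]
Outside: 1946 → excluded.
Retained (n=15): Σ = 8427, mean = 8427/15 = 561.800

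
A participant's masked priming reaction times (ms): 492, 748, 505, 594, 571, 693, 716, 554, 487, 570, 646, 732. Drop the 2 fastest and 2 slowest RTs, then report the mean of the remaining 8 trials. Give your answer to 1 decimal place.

606.1 ms

Sorted: 487, 492, 505, 554, 570, 571, 594, 646, 693, 716, 732, 748
Drop lowest 2 (487, 492) and highest 2 (732, 748)
Remaining (n=8): Σ = 4849, mean = 4849/8 = 606.125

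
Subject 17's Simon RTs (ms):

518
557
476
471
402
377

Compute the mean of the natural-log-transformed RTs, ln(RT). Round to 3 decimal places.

ln(RT): 6.2500, 6.3226, 6.1654, 6.1549, 5.9965, 5.9322
Σ ln(RT) = 36.8215
Mean = 36.8215/6 = 6.13692

6.137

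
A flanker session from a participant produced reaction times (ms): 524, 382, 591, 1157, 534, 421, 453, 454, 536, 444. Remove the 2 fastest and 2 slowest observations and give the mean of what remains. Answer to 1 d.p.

Sorted: 382, 421, 444, 453, 454, 524, 534, 536, 591, 1157
Drop lowest 2 (382, 421) and highest 2 (591, 1157)
Remaining (n=6): Σ = 2945, mean = 2945/6 = 490.833

490.8 ms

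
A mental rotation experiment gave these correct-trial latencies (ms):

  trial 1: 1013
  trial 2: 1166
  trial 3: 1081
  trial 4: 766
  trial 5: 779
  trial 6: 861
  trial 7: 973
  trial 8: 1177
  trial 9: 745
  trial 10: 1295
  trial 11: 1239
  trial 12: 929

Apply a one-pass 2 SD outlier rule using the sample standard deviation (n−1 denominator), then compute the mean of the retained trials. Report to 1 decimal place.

n = 12, ΣRT = 12024, M = 1002.000
Σ(x−M)² = 403426.00; s = √(403426.00/11) = 191.507
Cutoffs: 1002.000 ± 2·191.507 → [619.0, 1385.0]
No RTs fall outside the cutoffs; all 12 retained. Mean = 12024/12 = 1002.000

1002.0 ms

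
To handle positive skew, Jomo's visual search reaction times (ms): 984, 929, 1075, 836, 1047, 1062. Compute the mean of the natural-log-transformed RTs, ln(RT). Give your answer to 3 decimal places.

6.893

ln(RT): 6.8916, 6.8341, 6.9801, 6.7286, 6.9537, 6.9679
Σ ln(RT) = 41.3560
Mean = 41.3560/6 = 6.89267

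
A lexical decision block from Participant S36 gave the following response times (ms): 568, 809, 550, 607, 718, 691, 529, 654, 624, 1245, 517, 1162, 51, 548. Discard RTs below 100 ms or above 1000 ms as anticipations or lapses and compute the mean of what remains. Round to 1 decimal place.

Excluded: 51, 1162, 1245
Retained (n=11): Σ = 6815
Mean = 6815/11 = 619.5455

619.5 ms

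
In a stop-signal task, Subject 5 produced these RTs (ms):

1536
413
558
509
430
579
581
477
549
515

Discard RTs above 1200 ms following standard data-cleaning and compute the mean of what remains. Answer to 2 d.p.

512.33 ms

Excluded: 1536
Retained (n=9): Σ = 4611
Mean = 4611/9 = 512.3333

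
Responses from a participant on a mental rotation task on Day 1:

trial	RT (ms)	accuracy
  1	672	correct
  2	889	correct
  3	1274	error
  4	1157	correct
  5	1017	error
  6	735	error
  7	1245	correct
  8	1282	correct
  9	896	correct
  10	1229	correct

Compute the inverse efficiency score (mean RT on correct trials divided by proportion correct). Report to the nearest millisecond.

1504 ms

Correct trials (n=7): 672, 889, 1157, 1245, 1282, 896, 1229
Mean correct RT = 7370/7 = 1052.8571 ms
Proportion correct = 7/10
IES = 1052.8571 / (7/10) = 1504.082 ms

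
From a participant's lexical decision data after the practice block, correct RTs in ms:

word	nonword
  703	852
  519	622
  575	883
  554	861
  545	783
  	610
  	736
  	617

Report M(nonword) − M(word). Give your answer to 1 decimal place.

M(word) = 2896/5 = 579.200
M(nonword) = 5964/8 = 745.500
Difference = 745.500 − 579.200 = 166.300 ms

166.3 ms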